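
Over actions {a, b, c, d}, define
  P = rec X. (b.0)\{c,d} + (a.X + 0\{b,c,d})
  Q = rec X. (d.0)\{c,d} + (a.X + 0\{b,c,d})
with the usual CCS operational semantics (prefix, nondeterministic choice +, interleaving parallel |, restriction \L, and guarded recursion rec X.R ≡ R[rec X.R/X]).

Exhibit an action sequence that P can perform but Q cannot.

P's transition system — 2 states:
  p0 = rec X. (b.0)\{c,d} + (a.X + 0\{b,c,d}) ⊢ --a--▸ p0, --b--▸ p1
  p1 = 0\{c,d} ⊢ deadlocked
Q's transition system — 1 states:
  q0 = rec X. (d.0)\{c,d} + (a.X + 0\{b,c,d}) ⊢ --a--▸ q0
Run σ = ⟨b⟩ on P: start {p0}
  step 1 (b): {p1}
  P completes σ.
Run σ = ⟨b⟩ on Q: start {q0}
  step 1 (b): no successor for Q

b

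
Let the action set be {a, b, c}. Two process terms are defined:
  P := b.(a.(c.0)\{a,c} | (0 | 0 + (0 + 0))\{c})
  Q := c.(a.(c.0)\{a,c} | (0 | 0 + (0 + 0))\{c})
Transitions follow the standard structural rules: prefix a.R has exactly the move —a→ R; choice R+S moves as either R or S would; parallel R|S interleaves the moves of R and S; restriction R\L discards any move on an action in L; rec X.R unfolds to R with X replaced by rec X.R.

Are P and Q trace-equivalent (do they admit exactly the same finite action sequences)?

trace-distinct — witness ⟨b⟩

LTS(P): 3 reachable states
  m0 = b.(a.(c.0)\{a,c} | (0 | 0 + (0 + 0))\{c}) | —b→ m1
  m1 = a.(c.0)\{a,c} | (0 | 0 + (0 + 0))\{c} | —a→ m2
  m2 = (c.0)\{a,c} | (0 | 0 + (0 + 0))\{c} | deadlocked
LTS(Q): 3 reachable states
  n0 = c.(a.(c.0)\{a,c} | (0 | 0 + (0 + 0))\{c}) | —c→ n1
  n1 = a.(c.0)\{a,c} | (0 | 0 + (0 + 0))\{c} | —a→ n2
  n2 = (c.0)\{a,c} | (0 | 0 + (0 + 0))\{c} | deadlocked
Run σ = ⟨b⟩ on P: start {m0}
  step 1 (b): {m1}
  — P admits the full trace.
Run σ = ⟨b⟩ on Q: start {n0}
  step 1 (b): no successor for Q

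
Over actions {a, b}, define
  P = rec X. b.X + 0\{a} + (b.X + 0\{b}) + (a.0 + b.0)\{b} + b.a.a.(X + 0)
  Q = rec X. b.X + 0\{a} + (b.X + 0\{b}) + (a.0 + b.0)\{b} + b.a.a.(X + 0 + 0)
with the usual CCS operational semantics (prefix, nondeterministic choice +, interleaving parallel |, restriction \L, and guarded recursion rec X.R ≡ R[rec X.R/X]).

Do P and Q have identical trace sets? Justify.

LTS(P): 5 reachable states
  m0 = rec X. b.X + 0\{a} + (b.X + 0\{b}) + (a.0 + b.0)\{b} + b.a.a.(X + 0) | -a-> m1, -b-> m0, -b-> m2
  m1 = 0\{b} | ∅
  m2 = a.a.((rec X. b.X + 0\{a} + (b.X + 0\{b}) + (a.0 + b.0)\{b} + b.a.a.(X + 0)) + 0) | -a-> m3
  m3 = a.((rec X. b.X + 0\{a} + (b.X + 0\{b}) + (a.0 + b.0)\{b} + b.a.a.(X + 0)) + 0) | -a-> m4
  m4 = (rec X. b.X + 0\{a} + (b.X + 0\{b}) + (a.0 + b.0)\{b} + b.a.a.(X + 0)) + 0 | -a-> m1, -b-> m0, -b-> m2
LTS(Q): 5 reachable states
  n0 = rec X. b.X + 0\{a} + (b.X + 0\{b}) + (a.0 + b.0)\{b} + b.a.a.(X + 0 + 0) | -a-> n1, -b-> n0, -b-> n2
  n1 = 0\{b} | ∅
  n2 = a.a.((rec X. b.X + 0\{a} + (b.X + 0\{b}) + (a.0 + b.0)\{b} + b.a.a.(X + 0 + 0)) + 0 + 0) | -a-> n3
  n3 = a.((rec X. b.X + 0\{a} + (b.X + 0\{b}) + (a.0 + b.0)\{b} + b.a.a.(X + 0 + 0)) + 0 + 0) | -a-> n4
  n4 = (rec X. b.X + 0\{a} + (b.X + 0\{b}) + (a.0 + b.0)\{b} + b.a.a.(X + 0 + 0)) + 0 + 0 | -a-> n1, -b-> n0, -b-> n2
Bisimilarity quotient blocks:
  B0 = {m0, m4, n0, n4}
  B1 = {m2, n2}
  B2 = {m3, n3}
  B3 = {m1, n1}
m0 ∈ B0, n0 ∈ B0 → same block
Bisimilar ⇒ trace-equivalent.

trace-equivalent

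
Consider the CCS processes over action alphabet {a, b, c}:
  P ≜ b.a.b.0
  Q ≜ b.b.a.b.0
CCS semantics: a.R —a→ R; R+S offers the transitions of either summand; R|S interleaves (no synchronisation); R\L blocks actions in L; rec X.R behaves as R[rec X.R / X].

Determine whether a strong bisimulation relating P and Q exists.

P ≁ Q

P's transition system — 4 states:
  s0 = b.a.b.0 → —b→ s1
  s1 = a.b.0 → —a→ s2
  s2 = b.0 → —b→ s3
  s3 = 0 → ·
Q's transition system — 5 states:
  t0 = b.b.a.b.0 → —b→ t1
  t1 = b.a.b.0 → —b→ t2
  t2 = a.b.0 → —a→ t3
  t3 = b.0 → —b→ t4
  t4 = 0 → ·
Bisimilarity quotient blocks:
  B0 = {s0, t1}
  B1 = {s1, t2}
  B2 = {s2, t3}
  B3 = {s3, t4}
  B4 = {t0}
s0 ∈ B0, t0 ∈ B4 → different blocks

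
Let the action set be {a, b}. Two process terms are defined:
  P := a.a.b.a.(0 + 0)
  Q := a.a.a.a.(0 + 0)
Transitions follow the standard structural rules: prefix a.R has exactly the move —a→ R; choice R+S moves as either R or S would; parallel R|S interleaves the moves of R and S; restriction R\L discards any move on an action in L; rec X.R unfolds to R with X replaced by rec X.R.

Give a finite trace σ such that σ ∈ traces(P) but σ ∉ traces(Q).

LTS(P): 5 reachable states
  s0 = a.a.b.a.(0 + 0) has moves --a--▸ s1
  s1 = a.b.a.(0 + 0) has moves --a--▸ s2
  s2 = b.a.(0 + 0) has moves --b--▸ s3
  s3 = a.(0 + 0) has moves --a--▸ s4
  s4 = 0 + 0 has moves (no moves)
LTS(Q): 5 reachable states
  t0 = a.a.a.a.(0 + 0) has moves --a--▸ t1
  t1 = a.a.a.(0 + 0) has moves --a--▸ t2
  t2 = a.a.(0 + 0) has moves --a--▸ t3
  t3 = a.(0 + 0) has moves --a--▸ t4
  t4 = 0 + 0 has moves (no moves)
Executing aab from P (initial set {s0}):
  [1] a ⇒ {s1}
  [2] a ⇒ {s2}
  [3] b ⇒ {s3}
  — P admits the full trace.
Executing aab from Q (initial set {t0}):
  [1] a ⇒ {t1}
  [2] a ⇒ {t2}
  [3] b ⇒ ∅ (Q stuck)

aab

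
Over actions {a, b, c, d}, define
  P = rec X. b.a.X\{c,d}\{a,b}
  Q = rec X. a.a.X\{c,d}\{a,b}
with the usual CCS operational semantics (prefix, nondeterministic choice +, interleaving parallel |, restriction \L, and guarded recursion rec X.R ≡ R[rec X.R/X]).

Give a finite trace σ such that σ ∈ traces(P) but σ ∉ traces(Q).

P's transition system — 3 states:
  p0 = rec X. b.a.X\{c,d}\{a,b} | —b→ p1
  p1 = a.(rec X. b.a.X\{c,d}\{a,b})\{c,d}\{a,b} | —a→ p2
  p2 = (rec X. b.a.X\{c,d}\{a,b})\{c,d}\{a,b} | ·
Q's transition system — 3 states:
  q0 = rec X. a.a.X\{c,d}\{a,b} | —a→ q1
  q1 = a.(rec X. a.a.X\{c,d}\{a,b})\{c,d}\{a,b} | —a→ q2
  q2 = (rec X. a.a.X\{c,d}\{a,b})\{c,d}\{a,b} | ·
Run σ = ⟨b⟩ on P: start {p0}
  step 1 (b): {p1}
  ✓ P
Run σ = ⟨b⟩ on Q: start {q0}
  step 1 (b): ∅ (Q stuck)

b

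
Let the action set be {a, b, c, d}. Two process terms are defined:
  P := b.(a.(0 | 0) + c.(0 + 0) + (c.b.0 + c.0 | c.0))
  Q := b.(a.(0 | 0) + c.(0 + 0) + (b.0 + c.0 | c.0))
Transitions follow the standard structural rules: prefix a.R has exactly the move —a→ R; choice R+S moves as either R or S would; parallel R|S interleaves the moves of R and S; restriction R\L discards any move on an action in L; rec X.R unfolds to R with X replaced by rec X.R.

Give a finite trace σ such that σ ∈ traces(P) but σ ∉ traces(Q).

P's transition system — 8 states:
  m0 = b.(a.(0 | 0) + c.(0 + 0) + (c.b.0 + c.0 | c.0)) → -b-> m1
  m1 = a.(0 | 0) + c.(0 + 0) + (c.b.0 + c.0 | c.0) → -a-> m2, -c-> m3, -c-> m4, -c-> m5, -c-> m6
  m2 = 0 | 0 → ∅
  m3 = 0 + 0 → ∅
  m4 = 0 | c.0 → -c-> m2
  m5 = b.0 → -b-> m7
  m6 = c.0 | 0 → -c-> m2
  m7 = 0 → ∅
Q's transition system — 7 states:
  n0 = b.(a.(0 | 0) + c.(0 + 0) + (b.0 + c.0 | c.0)) → -b-> n1
  n1 = a.(0 | 0) + c.(0 + 0) + (b.0 + c.0 | c.0) → -a-> n2, -b-> n3, -c-> n4, -c-> n5, -c-> n6
  n2 = 0 | 0 → ∅
  n3 = 0 → ∅
  n4 = 0 + 0 → ∅
  n5 = 0 | c.0 → -c-> n2
  n6 = c.0 | 0 → -c-> n2
Run σ = ⟨bcb⟩ on P: start {m0}
  step 1 (b): {m1}
  step 2 (c): {m3, m4, m5, m6}
  step 3 (b): {m7}
  ✓ P
Run σ = ⟨bcb⟩ on Q: start {n0}
  step 1 (b): {n1}
  step 2 (c): {n4, n5, n6}
  step 3 (b): ∅  — Q cannot continue

bcb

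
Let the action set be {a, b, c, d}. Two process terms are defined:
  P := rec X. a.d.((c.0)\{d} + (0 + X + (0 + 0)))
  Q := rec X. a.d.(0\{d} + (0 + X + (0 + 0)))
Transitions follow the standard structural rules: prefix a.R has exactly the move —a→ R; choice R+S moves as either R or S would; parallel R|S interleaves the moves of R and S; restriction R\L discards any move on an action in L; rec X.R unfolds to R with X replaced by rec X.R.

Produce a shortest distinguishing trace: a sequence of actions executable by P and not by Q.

P's transition system — 4 states:
  s0 = rec X. a.d.((c.0)\{d} + (0 + X + (0 + 0))) has moves ··a··> s1
  s1 = d.((c.0)\{d} + (0 + (rec X. a.d.((c.0)\{d} + (0 + X + (0 + 0)))) + (0 + 0))) has moves ··d··> s2
  s2 = (c.0)\{d} + (0 + (rec X. a.d.((c.0)\{d} + (0 + X + (0 + 0)))) + (0 + 0)) has moves ··a··> s1, ··c··> s3
  s3 = 0\{d} has moves ∅
Q's transition system — 3 states:
  t0 = rec X. a.d.(0\{d} + (0 + X + (0 + 0))) has moves ··a··> t1
  t1 = d.(0\{d} + (0 + (rec X. a.d.(0\{d} + (0 + X + (0 + 0)))) + (0 + 0))) has moves ··d··> t2
  t2 = 0\{d} + (0 + (rec X. a.d.(0\{d} + (0 + X + (0 + 0)))) + (0 + 0)) has moves ··a··> t1
Trace ⟨adc⟩ through P, begin at {s0}:
  step 1 (a): {s1}
  step 2 (d): {s2}
  step 3 (c): {s3}
  — P admits the full trace.
Trace ⟨adc⟩ through Q, begin at {t0}:
  step 1 (a): {t1}
  step 2 (d): {t2}
  step 3 (c): ∅ (Q stuck)

adc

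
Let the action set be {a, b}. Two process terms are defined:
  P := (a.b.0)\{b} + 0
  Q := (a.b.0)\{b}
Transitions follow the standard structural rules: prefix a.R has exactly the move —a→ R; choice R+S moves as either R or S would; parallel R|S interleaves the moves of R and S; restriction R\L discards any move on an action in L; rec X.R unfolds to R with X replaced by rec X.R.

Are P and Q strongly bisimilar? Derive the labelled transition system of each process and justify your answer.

YES

Reachable graph of P (2 states):
  m0 = (a.b.0)\{b} + 0 | —a→ m1
  m1 = (b.0)\{b} | (no moves)
Reachable graph of Q (2 states):
  n0 = (a.b.0)\{b} | —a→ n1
  n1 = (b.0)\{b} | (no moves)
Bisimilarity quotient blocks:
  B0 = {m0, n0}
  B1 = {m1, n1}
m0 ∈ B0, n0 ∈ B0 → same block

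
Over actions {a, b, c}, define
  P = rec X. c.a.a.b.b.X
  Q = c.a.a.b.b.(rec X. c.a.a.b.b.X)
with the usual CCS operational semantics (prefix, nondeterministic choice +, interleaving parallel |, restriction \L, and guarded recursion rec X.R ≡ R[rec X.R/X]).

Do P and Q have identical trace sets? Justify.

P's transition system — 5 states:
  p0 = rec X. c.a.a.b.b.X ⊢ =c=> p1
  p1 = a.a.b.b.(rec X. c.a.a.b.b.X) ⊢ =a=> p2
  p2 = a.b.b.(rec X. c.a.a.b.b.X) ⊢ =a=> p3
  p3 = b.b.(rec X. c.a.a.b.b.X) ⊢ =b=> p4
  p4 = b.(rec X. c.a.a.b.b.X) ⊢ =b=> p0
Q's transition system — 6 states:
  q0 = c.a.a.b.b.(rec X. c.a.a.b.b.X) ⊢ =c=> q1
  q1 = a.a.b.b.(rec X. c.a.a.b.b.X) ⊢ =a=> q2
  q2 = a.b.b.(rec X. c.a.a.b.b.X) ⊢ =a=> q3
  q3 = b.b.(rec X. c.a.a.b.b.X) ⊢ =b=> q4
  q4 = b.(rec X. c.a.a.b.b.X) ⊢ =b=> q5
  q5 = rec X. c.a.a.b.b.X ⊢ =c=> q1
Partition-refinement fixed point:
  B0 = {p0, q0, q5}
  B1 = {p1, q1}
  B2 = {p2, q2}
  B3 = {p3, q3}
  B4 = {p4, q4}
p0 ∈ B0, q0 ∈ B0 → same block
Bisimilar ⇒ trace-equivalent.

trace-equivalent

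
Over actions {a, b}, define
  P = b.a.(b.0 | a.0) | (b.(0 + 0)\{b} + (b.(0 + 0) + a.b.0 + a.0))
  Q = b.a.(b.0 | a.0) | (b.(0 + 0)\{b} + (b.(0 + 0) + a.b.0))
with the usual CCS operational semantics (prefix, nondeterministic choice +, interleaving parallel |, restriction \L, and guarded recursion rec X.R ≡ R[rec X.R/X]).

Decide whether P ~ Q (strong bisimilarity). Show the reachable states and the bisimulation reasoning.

LTS(P): 30 reachable states
  m0 = b.a.(b.0 | a.0) | (b.(0 + 0)\{b} + (b.(0 + 0) + a.b.0 + a.0)) has moves -a-> m1, -a-> m2, -b-> m3, -b-> m4, -b-> m5
  m1 = b.a.(b.0 | a.0) | 0 has moves -b-> m6
  m2 = b.a.(b.0 | a.0) | b.0 has moves -b-> m1, -b-> m7
  m3 = a.(b.0 | a.0) | (b.(0 + 0)\{b} + (b.(0 + 0) + a.b.0 + a.0)) has moves -a-> m6, -a-> m7, -a-> m8, -b-> m10, -b-> m9
  m4 = b.a.(b.0 | a.0) | (0 + 0) has moves -b-> m9
  m5 = b.a.(b.0 | a.0) | (0 + 0)\{b} has moves -b-> m10
  m6 = a.(b.0 | a.0) | 0 has moves -a-> m11
  m7 = a.(b.0 | a.0) | b.0 has moves -a-> m12, -b-> m6
  m8 = b.0 | a.0 | (b.(0 + 0)\{b} + (b.(0 + 0) + a.b.0 + a.0)) has moves -a-> m11, -a-> m12, -a-> m13, -b-> m14, -b-> m15, -b-> m16
  m9 = a.(b.0 | a.0) | (0 + 0) has moves -a-> m15
  m10 = a.(b.0 | a.0) | (0 + 0)\{b} has moves -a-> m16
  m11 = b.0 | a.0 | 0 has moves -a-> m17, -b-> m18
  m12 = b.0 | a.0 | b.0 has moves -a-> m19, -b-> m11, -b-> m20
  m13 = b.0 | 0 | (b.(0 + 0)\{b} + (b.(0 + 0) + a.b.0 + a.0)) has moves -a-> m17, -a-> m19, -b-> m21, -b-> m22, -b-> m23
  m14 = 0 | a.0 | (b.(0 + 0)\{b} + (b.(0 + 0) + a.b.0 + a.0)) has moves -a-> m18, -a-> m20, -a-> m21, -b-> m24, -b-> m25
  m15 = b.0 | a.0 | (0 + 0) has moves -a-> m22, -b-> m24
  m16 = b.0 | a.0 | (0 + 0)\{b} has moves -a-> m23, -b-> m25
  m17 = b.0 | 0 | 0 has moves -b-> m26
  m18 = 0 | a.0 | 0 has moves -a-> m26
  m19 = b.0 | 0 | b.0 has moves -b-> m17, -b-> m27
  m20 = 0 | a.0 | b.0 has moves -a-> m27, -b-> m18
  m21 = 0 | 0 | (b.(0 + 0)\{b} + (b.(0 + 0) + a.b.0 + a.0)) has moves -a-> m26, -a-> m27, -b-> m28, -b-> m29
  m22 = b.0 | 0 | (0 + 0) has moves -b-> m28
  m23 = b.0 | 0 | (0 + 0)\{b} has moves -b-> m29
  m24 = 0 | a.0 | (0 + 0) has moves -a-> m28
  m25 = 0 | a.0 | (0 + 0)\{b} has moves -a-> m29
  m26 = 0 | 0 | 0 has moves (no moves)
  m27 = 0 | 0 | b.0 has moves -b-> m26
  m28 = 0 | 0 | (0 + 0) has moves (no moves)
  m29 = 0 | 0 | (0 + 0)\{b} has moves (no moves)
LTS(Q): 30 reachable states
  n0 = b.a.(b.0 | a.0) | (b.(0 + 0)\{b} + (b.(0 + 0) + a.b.0)) has moves -a-> n1, -b-> n2, -b-> n3, -b-> n4
  n1 = b.a.(b.0 | a.0) | b.0 has moves -b-> n5, -b-> n6
  n2 = a.(b.0 | a.0) | (b.(0 + 0)\{b} + (b.(0 + 0) + a.b.0)) has moves -a-> n5, -a-> n7, -b-> n8, -b-> n9
  n3 = b.a.(b.0 | a.0) | (0 + 0) has moves -b-> n8
  n4 = b.a.(b.0 | a.0) | (0 + 0)\{b} has moves -b-> n9
  n5 = a.(b.0 | a.0) | b.0 has moves -a-> n10, -b-> n11
  n6 = b.a.(b.0 | a.0) | 0 has moves -b-> n11
  n7 = b.0 | a.0 | (b.(0 + 0)\{b} + (b.(0 + 0) + a.b.0)) has moves -a-> n10, -a-> n12, -b-> n13, -b-> n14, -b-> n15
  n8 = a.(b.0 | a.0) | (0 + 0) has moves -a-> n14
  n9 = a.(b.0 | a.0) | (0 + 0)\{b} has moves -a-> n15
  n10 = b.0 | a.0 | b.0 has moves -a-> n16, -b-> n17, -b-> n18
  n11 = a.(b.0 | a.0) | 0 has moves -a-> n18
  n12 = b.0 | 0 | (b.(0 + 0)\{b} + (b.(0 + 0) + a.b.0)) has moves -a-> n16, -b-> n19, -b-> n20, -b-> n21
  n13 = 0 | a.0 | (b.(0 + 0)\{b} + (b.(0 + 0) + a.b.0)) has moves -a-> n17, -a-> n19, -b-> n22, -b-> n23
  n14 = b.0 | a.0 | (0 + 0) has moves -a-> n20, -b-> n22
  n15 = b.0 | a.0 | (0 + 0)\{b} has moves -a-> n21, -b-> n23
  n16 = b.0 | 0 | b.0 has moves -b-> n24, -b-> n25
  n17 = 0 | a.0 | b.0 has moves -a-> n24, -b-> n26
  n18 = b.0 | a.0 | 0 has moves -a-> n25, -b-> n26
  n19 = 0 | 0 | (b.(0 + 0)\{b} + (b.(0 + 0) + a.b.0)) has moves -a-> n24, -b-> n27, -b-> n28
  n20 = b.0 | 0 | (0 + 0) has moves -b-> n27
  n21 = b.0 | 0 | (0 + 0)\{b} has moves -b-> n28
  n22 = 0 | a.0 | (0 + 0) has moves -a-> n27
  n23 = 0 | a.0 | (0 + 0)\{b} has moves -a-> n28
  n24 = 0 | 0 | b.0 has moves -b-> n29
  n25 = b.0 | 0 | 0 has moves -b-> n29
  n26 = 0 | a.0 | 0 has moves -a-> n29
  n27 = 0 | 0 | (0 + 0) has moves (no moves)
  n28 = 0 | 0 | (0 + 0)\{b} has moves (no moves)
  n29 = 0 | 0 | 0 has moves (no moves)
Coarsest stable partition (strong bisimilarity classes):
  B0 = {m0}
  B1 = {m1, m4, m5, n3, n4, n6}
  B2 = {m10, m6, m9, n11, n8, n9}
  B3 = {m11, m15, m16, m20, n14, n15, n17, n18}
  B4 = {m17, m22, m23, m27, n20, n21, n24, n25}
  B5 = {m26, m28, m29, n27, n28, n29}
  B6 = {m18, m24, m25, n22, n23, n26}
  B7 = {m3}
  B8 = {m7, n5}
  B9 = {m12, n10}
  B10 = {m19, n16}
  B11 = {m8}
  B12 = {m13}
  B13 = {m21}
  B14 = {m14}
  B15 = {m2, n1}
  B16 = {n0}
  B17 = {n2}
  B18 = {n7}
  B19 = {n13}
  B20 = {n19}
  B21 = {n12}
m0 ∈ B0, n0 ∈ B16 → different blocks

P ≁ Q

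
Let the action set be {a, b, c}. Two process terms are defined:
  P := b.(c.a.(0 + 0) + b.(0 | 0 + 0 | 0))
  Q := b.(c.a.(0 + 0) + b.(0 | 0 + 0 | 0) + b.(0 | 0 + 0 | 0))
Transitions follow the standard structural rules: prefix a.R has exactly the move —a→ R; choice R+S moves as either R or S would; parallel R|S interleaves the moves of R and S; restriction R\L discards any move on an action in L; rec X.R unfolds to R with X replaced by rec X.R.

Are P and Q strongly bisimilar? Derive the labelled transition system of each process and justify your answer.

bisimilar

P's transition system — 5 states:
  p0 = b.(c.a.(0 + 0) + b.(0 | 0 + 0 | 0)) :: =b=> p1
  p1 = c.a.(0 + 0) + b.(0 | 0 + 0 | 0) :: =b=> p2, =c=> p3
  p2 = 0 | 0 + 0 | 0 :: ∅
  p3 = a.(0 + 0) :: =a=> p4
  p4 = 0 + 0 :: ∅
Q's transition system — 5 states:
  q0 = b.(c.a.(0 + 0) + b.(0 | 0 + 0 | 0) + b.(0 | 0 + 0 | 0)) :: =b=> q1
  q1 = c.a.(0 + 0) + b.(0 | 0 + 0 | 0) + b.(0 | 0 + 0 | 0) :: =b=> q2, =c=> q3
  q2 = 0 | 0 + 0 | 0 :: ∅
  q3 = a.(0 + 0) :: =a=> q4
  q4 = 0 + 0 :: ∅
Bisimilarity quotient blocks:
  B0 = {p0, q0}
  B1 = {p1, q1}
  B2 = {p3, q3}
  B3 = {p2, p4, q2, q4}
p0 ∈ B0, q0 ∈ B0 → same block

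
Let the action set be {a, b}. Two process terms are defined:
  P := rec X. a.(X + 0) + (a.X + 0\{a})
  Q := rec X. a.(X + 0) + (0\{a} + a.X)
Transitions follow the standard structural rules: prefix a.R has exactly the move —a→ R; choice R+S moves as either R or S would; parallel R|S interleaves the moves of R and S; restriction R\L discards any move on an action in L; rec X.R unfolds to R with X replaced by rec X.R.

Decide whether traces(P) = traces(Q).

P's transition system — 2 states:
  u0 = rec X. a.(X + 0) + (a.X + 0\{a}) ⊢ --a--▸ u0, --a--▸ u1
  u1 = (rec X. a.(X + 0) + (a.X + 0\{a})) + 0 ⊢ --a--▸ u0, --a--▸ u1
Q's transition system — 2 states:
  v0 = rec X. a.(X + 0) + (0\{a} + a.X) ⊢ --a--▸ v0, --a--▸ v1
  v1 = (rec X. a.(X + 0) + (0\{a} + a.X)) + 0 ⊢ --a--▸ v0, --a--▸ v1
Coarsest stable partition (strong bisimilarity classes):
  B0 = {u0, u1, v0, v1}
u0 ∈ B0, v0 ∈ B0 → same block
Bisimilar ⇒ trace-equivalent.

YES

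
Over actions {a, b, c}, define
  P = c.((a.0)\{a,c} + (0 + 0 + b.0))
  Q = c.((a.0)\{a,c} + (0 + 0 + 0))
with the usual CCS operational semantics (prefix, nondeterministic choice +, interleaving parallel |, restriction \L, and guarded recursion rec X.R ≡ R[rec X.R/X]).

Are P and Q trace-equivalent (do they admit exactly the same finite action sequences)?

trace-distinct — witness ⟨cb⟩

P's transition system — 3 states:
  s0 = c.((a.0)\{a,c} + (0 + 0 + b.0)) :: --c--▸ s1
  s1 = (a.0)\{a,c} + (0 + 0 + b.0) :: --b--▸ s2
  s2 = 0 :: (no moves)
Q's transition system — 2 states:
  t0 = c.((a.0)\{a,c} + (0 + 0 + 0)) :: --c--▸ t1
  t1 = (a.0)\{a,c} + (0 + 0 + 0) :: (no moves)
Run σ = ⟨cb⟩ on P: start {s0}
  step 1 (c): {s1}
  step 2 (b): {s2}
  ✓ P
Run σ = ⟨cb⟩ on Q: start {t0}
  step 1 (c): {t1}
  step 2 (b): no successor for Q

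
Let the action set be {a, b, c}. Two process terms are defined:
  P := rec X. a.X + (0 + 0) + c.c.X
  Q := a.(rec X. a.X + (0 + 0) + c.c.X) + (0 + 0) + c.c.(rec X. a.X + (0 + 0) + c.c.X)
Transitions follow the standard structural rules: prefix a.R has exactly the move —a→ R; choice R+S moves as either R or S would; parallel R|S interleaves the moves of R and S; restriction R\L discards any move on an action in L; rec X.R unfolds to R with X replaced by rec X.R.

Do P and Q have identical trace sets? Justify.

P's transition system — 2 states:
  p0 = rec X. a.X + (0 + 0) + c.c.X has moves ··a··> p0, ··c··> p1
  p1 = c.(rec X. a.X + (0 + 0) + c.c.X) has moves ··c··> p0
Q's transition system — 3 states:
  q0 = a.(rec X. a.X + (0 + 0) + c.c.X) + (0 + 0) + c.c.(rec X. a.X + (0 + 0) + c.c.X) has moves ··a··> q1, ··c··> q2
  q1 = rec X. a.X + (0 + 0) + c.c.X has moves ··a··> q1, ··c··> q2
  q2 = c.(rec X. a.X + (0 + 0) + c.c.X) has moves ··c··> q1
Coarsest stable partition (strong bisimilarity classes):
  B0 = {p0, q0, q1}
  B1 = {p1, q2}
p0 ∈ B0, q0 ∈ B0 → same block
Bisimilar ⇒ trace-equivalent.

YES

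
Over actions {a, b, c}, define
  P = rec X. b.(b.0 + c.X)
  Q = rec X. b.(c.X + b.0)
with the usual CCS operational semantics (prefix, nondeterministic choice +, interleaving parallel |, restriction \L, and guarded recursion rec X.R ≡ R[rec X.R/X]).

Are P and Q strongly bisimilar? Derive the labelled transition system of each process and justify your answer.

LTS(P): 3 reachable states
  p0 = rec X. b.(b.0 + c.X) → --b--▸ p1
  p1 = b.0 + c.(rec X. b.(b.0 + c.X)) → --b--▸ p2, --c--▸ p0
  p2 = 0 → ·
LTS(Q): 3 reachable states
  q0 = rec X. b.(c.X + b.0) → --b--▸ q1
  q1 = c.(rec X. b.(c.X + b.0)) + b.0 → --b--▸ q2, --c--▸ q0
  q2 = 0 → ·
Bisimilarity quotient blocks:
  B0 = {p0, q0}
  B1 = {p1, q1}
  B2 = {p2, q2}
p0 ∈ B0, q0 ∈ B0 → same block

P ~ Q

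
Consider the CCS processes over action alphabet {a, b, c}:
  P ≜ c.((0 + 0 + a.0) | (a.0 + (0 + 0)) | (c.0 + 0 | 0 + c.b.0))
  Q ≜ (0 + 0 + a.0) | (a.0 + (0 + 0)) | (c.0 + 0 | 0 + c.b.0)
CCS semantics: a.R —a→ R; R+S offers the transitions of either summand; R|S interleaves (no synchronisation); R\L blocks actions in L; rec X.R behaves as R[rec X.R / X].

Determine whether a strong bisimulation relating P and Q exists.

Reachable graph of P (13 states):
  m0 = c.((0 + 0 + a.0) | (a.0 + (0 + 0)) | (c.0 + 0 | 0 + c.b.0)) :: --c--▸ m1
  m1 = (0 + 0 + a.0) | (a.0 + (0 + 0)) | (c.0 + 0 | 0 + c.b.0) :: --a--▸ m2, --a--▸ m3, --c--▸ m4, --c--▸ m5
  m2 = (0 + 0 + a.0) | 0 | (c.0 + 0 | 0 + c.b.0) :: --a--▸ m6, --c--▸ m7, --c--▸ m8
  m3 = 0 | (a.0 + (0 + 0)) | (c.0 + 0 | 0 + c.b.0) :: --a--▸ m6, --c--▸ m10, --c--▸ m9
  m4 = (0 + 0 + a.0) | (a.0 + (0 + 0)) | 0 :: --a--▸ m7, --a--▸ m9
  m5 = (0 + 0 + a.0) | (a.0 + (0 + 0)) | b.0 :: --a--▸ m10, --a--▸ m8, --b--▸ m4
  m6 = 0 | 0 | (c.0 + 0 | 0 + c.b.0) :: --c--▸ m11, --c--▸ m12
  m7 = (0 + 0 + a.0) | 0 | 0 :: --a--▸ m11
  m8 = (0 + 0 + a.0) | 0 | b.0 :: --a--▸ m12, --b--▸ m7
  m9 = 0 | (a.0 + (0 + 0)) | 0 :: --a--▸ m11
  m10 = 0 | (a.0 + (0 + 0)) | b.0 :: --a--▸ m12, --b--▸ m9
  m11 = 0 | 0 | 0 :: stopped
  m12 = 0 | 0 | b.0 :: --b--▸ m11
Reachable graph of Q (12 states):
  n0 = (0 + 0 + a.0) | (a.0 + (0 + 0)) | (c.0 + 0 | 0 + c.b.0) :: --a--▸ n1, --a--▸ n2, --c--▸ n3, --c--▸ n4
  n1 = (0 + 0 + a.0) | 0 | (c.0 + 0 | 0 + c.b.0) :: --a--▸ n5, --c--▸ n6, --c--▸ n7
  n2 = 0 | (a.0 + (0 + 0)) | (c.0 + 0 | 0 + c.b.0) :: --a--▸ n5, --c--▸ n8, --c--▸ n9
  n3 = (0 + 0 + a.0) | (a.0 + (0 + 0)) | 0 :: --a--▸ n6, --a--▸ n8
  n4 = (0 + 0 + a.0) | (a.0 + (0 + 0)) | b.0 :: --a--▸ n7, --a--▸ n9, --b--▸ n3
  n5 = 0 | 0 | (c.0 + 0 | 0 + c.b.0) :: --c--▸ n10, --c--▸ n11
  n6 = (0 + 0 + a.0) | 0 | 0 :: --a--▸ n10
  n7 = (0 + 0 + a.0) | 0 | b.0 :: --a--▸ n11, --b--▸ n6
  n8 = 0 | (a.0 + (0 + 0)) | 0 :: --a--▸ n10
  n9 = 0 | (a.0 + (0 + 0)) | b.0 :: --a--▸ n11, --b--▸ n8
  n10 = 0 | 0 | 0 :: stopped
  n11 = 0 | 0 | b.0 :: --b--▸ n10
Bisimilarity quotient blocks:
  B0 = {m0}
  B1 = {m1, n0}
  B2 = {m4, n3}
  B3 = {m7, m9, n6, n8}
  B4 = {m11, n10}
  B5 = {m5, n4}
  B6 = {m10, m8, n7, n9}
  B7 = {m12, n11}
  B8 = {m2, m3, n1, n2}
  B9 = {m6, n5}
m0 ∈ B0, n0 ∈ B1 → different blocks

not bisimilar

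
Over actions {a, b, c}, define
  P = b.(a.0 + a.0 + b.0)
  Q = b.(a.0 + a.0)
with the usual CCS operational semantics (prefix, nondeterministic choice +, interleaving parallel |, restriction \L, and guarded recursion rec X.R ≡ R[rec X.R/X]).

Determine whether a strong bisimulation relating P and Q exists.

Reachable graph of P (3 states):
  s0 = b.(a.0 + a.0 + b.0) | =b=> s1
  s1 = a.0 + a.0 + b.0 | =a=> s2, =b=> s2
  s2 = 0 | ∅
Reachable graph of Q (3 states):
  t0 = b.(a.0 + a.0) | =b=> t1
  t1 = a.0 + a.0 | =a=> t2
  t2 = 0 | ∅
Partition-refinement fixed point:
  B0 = {s0}
  B1 = {s1}
  B2 = {s2, t2}
  B3 = {t0}
  B4 = {t1}
s0 ∈ B0, t0 ∈ B3 → different blocks

NO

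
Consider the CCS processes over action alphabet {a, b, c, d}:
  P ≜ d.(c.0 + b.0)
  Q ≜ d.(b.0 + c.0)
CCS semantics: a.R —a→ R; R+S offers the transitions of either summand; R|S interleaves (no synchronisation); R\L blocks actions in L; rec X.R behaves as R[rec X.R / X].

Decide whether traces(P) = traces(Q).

YES

Reachable graph of P (3 states):
  m0 = d.(c.0 + b.0) → ··d··> m1
  m1 = c.0 + b.0 → ··b··> m2, ··c··> m2
  m2 = 0 → (no moves)
Reachable graph of Q (3 states):
  n0 = d.(b.0 + c.0) → ··d··> n1
  n1 = b.0 + c.0 → ··b··> n2, ··c··> n2
  n2 = 0 → (no moves)
Partition-refinement fixed point:
  B0 = {m0, n0}
  B1 = {m1, n1}
  B2 = {m2, n2}
m0 ∈ B0, n0 ∈ B0 → same block
Bisimilar ⇒ trace-equivalent.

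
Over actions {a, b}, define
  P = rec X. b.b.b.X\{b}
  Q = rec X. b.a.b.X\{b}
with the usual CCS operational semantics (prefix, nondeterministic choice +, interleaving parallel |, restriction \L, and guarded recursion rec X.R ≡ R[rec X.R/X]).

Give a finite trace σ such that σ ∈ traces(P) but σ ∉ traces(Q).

bb

P's transition system — 4 states:
  s0 = rec X. b.b.b.X\{b} has moves =b=> s1
  s1 = b.b.(rec X. b.b.b.X\{b})\{b} has moves =b=> s2
  s2 = b.(rec X. b.b.b.X\{b})\{b} has moves =b=> s3
  s3 = (rec X. b.b.b.X\{b})\{b} has moves deadlocked
Q's transition system — 4 states:
  t0 = rec X. b.a.b.X\{b} has moves =b=> t1
  t1 = a.b.(rec X. b.a.b.X\{b})\{b} has moves =a=> t2
  t2 = b.(rec X. b.a.b.X\{b})\{b} has moves =b=> t3
  t3 = (rec X. b.a.b.X\{b})\{b} has moves deadlocked
Executing bb from P (initial set {s0}):
  step 1 (b): {s1}
  step 2 (b): {s2}
  P completes σ.
Executing bb from Q (initial set {t0}):
  step 1 (b): {t1}
  step 2 (b): ∅ (Q stuck)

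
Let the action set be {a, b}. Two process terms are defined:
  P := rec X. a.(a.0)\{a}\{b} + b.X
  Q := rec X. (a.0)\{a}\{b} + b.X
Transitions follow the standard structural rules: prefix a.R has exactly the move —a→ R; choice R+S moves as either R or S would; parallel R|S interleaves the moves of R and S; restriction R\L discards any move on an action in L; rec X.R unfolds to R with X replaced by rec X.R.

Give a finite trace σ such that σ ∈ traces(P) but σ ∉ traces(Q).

a

P's transition system — 2 states:
  s0 = rec X. a.(a.0)\{a}\{b} + b.X has moves -a-> s1, -b-> s0
  s1 = (a.0)\{a}\{b} has moves ∅
Q's transition system — 1 states:
  t0 = rec X. (a.0)\{a}\{b} + b.X has moves -b-> t0
Trace ⟨a⟩ through P, begin at {s0}:
  [1] a ⇒ {s1}
  ✓ P
Trace ⟨a⟩ through Q, begin at {t0}:
  [1] a ⇒ no successor for Q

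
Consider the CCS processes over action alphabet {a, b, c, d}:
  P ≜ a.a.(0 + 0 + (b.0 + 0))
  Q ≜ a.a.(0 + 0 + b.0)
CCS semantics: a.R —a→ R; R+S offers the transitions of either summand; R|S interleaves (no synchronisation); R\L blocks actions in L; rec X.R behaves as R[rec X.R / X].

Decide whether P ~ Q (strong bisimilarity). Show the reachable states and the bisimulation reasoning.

Reachable graph of P (4 states):
  p0 = a.a.(0 + 0 + (b.0 + 0)) ⊢ —a→ p1
  p1 = a.(0 + 0 + (b.0 + 0)) ⊢ —a→ p2
  p2 = 0 + 0 + (b.0 + 0) ⊢ —b→ p3
  p3 = 0 ⊢ ·
Reachable graph of Q (4 states):
  q0 = a.a.(0 + 0 + b.0) ⊢ —a→ q1
  q1 = a.(0 + 0 + b.0) ⊢ —a→ q2
  q2 = 0 + 0 + b.0 ⊢ —b→ q3
  q3 = 0 ⊢ ·
Coarsest stable partition (strong bisimilarity classes):
  B0 = {p0, q0}
  B1 = {p1, q1}
  B2 = {p2, q2}
  B3 = {p3, q3}
p0 ∈ B0, q0 ∈ B0 → same block

P ~ Q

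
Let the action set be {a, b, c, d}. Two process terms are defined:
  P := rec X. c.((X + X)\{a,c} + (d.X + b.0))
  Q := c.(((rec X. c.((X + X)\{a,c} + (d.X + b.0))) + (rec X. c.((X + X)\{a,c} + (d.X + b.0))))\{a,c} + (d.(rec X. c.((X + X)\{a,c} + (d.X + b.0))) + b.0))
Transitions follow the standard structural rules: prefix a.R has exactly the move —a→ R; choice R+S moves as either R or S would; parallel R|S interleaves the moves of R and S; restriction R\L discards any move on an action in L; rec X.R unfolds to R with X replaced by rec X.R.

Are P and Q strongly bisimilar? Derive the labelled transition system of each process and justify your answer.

YES

P's transition system — 3 states:
  s0 = rec X. c.((X + X)\{a,c} + (d.X + b.0)) has moves —c→ s1
  s1 = ((rec X. c.((X + X)\{a,c} + (d.X + b.0))) + (rec X. c.((X + X)\{a,c} + (d.X + b.0))))\{a,c} + (d.(rec X. c.((X + X)\{a,c} + (d.X + b.0))) + b.0) has moves —b→ s2, —d→ s0
  s2 = 0 has moves deadlocked
Q's transition system — 4 states:
  t0 = c.(((rec X. c.((X + X)\{a,c} + (d.X + b.0))) + (rec X. c.((X + X)\{a,c} + (d.X + b.0))))\{a,c} + (d.(rec X. c.((X + X)\{a,c} + (d.X + b.0))) + b.0)) has moves —c→ t1
  t1 = ((rec X. c.((X + X)\{a,c} + (d.X + b.0))) + (rec X. c.((X + X)\{a,c} + (d.X + b.0))))\{a,c} + (d.(rec X. c.((X + X)\{a,c} + (d.X + b.0))) + b.0) has moves —b→ t2, —d→ t3
  t2 = 0 has moves deadlocked
  t3 = rec X. c.((X + X)\{a,c} + (d.X + b.0)) has moves —c→ t1
Coarsest stable partition (strong bisimilarity classes):
  B0 = {s0, t0, t3}
  B1 = {s1, t1}
  B2 = {s2, t2}
s0 ∈ B0, t0 ∈ B0 → same block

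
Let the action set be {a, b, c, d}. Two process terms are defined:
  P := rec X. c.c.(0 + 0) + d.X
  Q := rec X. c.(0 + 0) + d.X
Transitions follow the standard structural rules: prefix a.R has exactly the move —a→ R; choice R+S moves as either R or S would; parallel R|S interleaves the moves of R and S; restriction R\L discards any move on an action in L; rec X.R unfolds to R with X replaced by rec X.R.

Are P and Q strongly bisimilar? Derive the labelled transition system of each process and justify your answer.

P ≁ Q

LTS(P): 3 reachable states
  s0 = rec X. c.c.(0 + 0) + d.X → --c--▸ s1, --d--▸ s0
  s1 = c.(0 + 0) → --c--▸ s2
  s2 = 0 + 0 → stopped
LTS(Q): 2 reachable states
  t0 = rec X. c.(0 + 0) + d.X → --c--▸ t1, --d--▸ t0
  t1 = 0 + 0 → stopped
Coarsest stable partition (strong bisimilarity classes):
  B0 = {s0}
  B1 = {s1}
  B2 = {s2, t1}
  B3 = {t0}
s0 ∈ B0, t0 ∈ B3 → different blocks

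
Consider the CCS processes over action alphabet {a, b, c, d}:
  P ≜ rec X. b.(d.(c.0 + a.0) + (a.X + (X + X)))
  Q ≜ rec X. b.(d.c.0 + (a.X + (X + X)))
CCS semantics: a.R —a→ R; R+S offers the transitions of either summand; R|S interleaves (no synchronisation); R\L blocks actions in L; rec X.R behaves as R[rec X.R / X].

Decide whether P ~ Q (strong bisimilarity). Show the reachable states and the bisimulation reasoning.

Reachable graph of P (4 states):
  u0 = rec X. b.(d.(c.0 + a.0) + (a.X + (X + X))) ⊢ —b→ u1
  u1 = d.(c.0 + a.0) + (a.(rec X. b.(d.(c.0 + a.0) + (a.X + (X + X)))) + ((rec X. b.(d.(c.0 + a.0) + (a.X + (X + X)))) + (rec X. b.(d.(c.0 + a.0) + (a.X + (X + X)))))) ⊢ —a→ u0, —b→ u1, —d→ u2
  u2 = c.0 + a.0 ⊢ —a→ u3, —c→ u3
  u3 = 0 ⊢ ∅
Reachable graph of Q (4 states):
  v0 = rec X. b.(d.c.0 + (a.X + (X + X))) ⊢ —b→ v1
  v1 = d.c.0 + (a.(rec X. b.(d.c.0 + (a.X + (X + X)))) + ((rec X. b.(d.c.0 + (a.X + (X + X)))) + (rec X. b.(d.c.0 + (a.X + (X + X)))))) ⊢ —a→ v0, —b→ v1, —d→ v2
  v2 = c.0 ⊢ —c→ v3
  v3 = 0 ⊢ ∅
Partition-refinement fixed point:
  B0 = {u0}
  B1 = {u1}
  B2 = {u2}
  B3 = {u3, v3}
  B4 = {v0}
  B5 = {v1}
  B6 = {v2}
u0 ∈ B0, v0 ∈ B4 → different blocks

NO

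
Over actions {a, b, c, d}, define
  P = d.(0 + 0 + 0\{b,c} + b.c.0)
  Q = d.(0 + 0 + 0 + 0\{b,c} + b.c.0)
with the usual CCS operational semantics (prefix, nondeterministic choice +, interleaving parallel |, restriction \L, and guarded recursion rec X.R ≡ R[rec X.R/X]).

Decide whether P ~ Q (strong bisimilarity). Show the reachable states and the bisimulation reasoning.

YES

LTS(P): 4 reachable states
  m0 = d.(0 + 0 + 0\{b,c} + b.c.0) → =d=> m1
  m1 = 0 + 0 + 0\{b,c} + b.c.0 → =b=> m2
  m2 = c.0 → =c=> m3
  m3 = 0 → stopped
LTS(Q): 4 reachable states
  n0 = d.(0 + 0 + 0 + 0\{b,c} + b.c.0) → =d=> n1
  n1 = 0 + 0 + 0 + 0\{b,c} + b.c.0 → =b=> n2
  n2 = c.0 → =c=> n3
  n3 = 0 → stopped
Partition-refinement fixed point:
  B0 = {m0, n0}
  B1 = {m1, n1}
  B2 = {m2, n2}
  B3 = {m3, n3}
m0 ∈ B0, n0 ∈ B0 → same block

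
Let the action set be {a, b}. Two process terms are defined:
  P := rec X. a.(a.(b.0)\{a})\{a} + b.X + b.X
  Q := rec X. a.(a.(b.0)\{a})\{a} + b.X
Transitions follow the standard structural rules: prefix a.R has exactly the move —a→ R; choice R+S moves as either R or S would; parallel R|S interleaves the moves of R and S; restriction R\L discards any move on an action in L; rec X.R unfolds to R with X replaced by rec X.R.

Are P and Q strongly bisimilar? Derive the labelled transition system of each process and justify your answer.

P's transition system — 2 states:
  m0 = rec X. a.(a.(b.0)\{a})\{a} + b.X + b.X | ··a··> m1, ··b··> m0
  m1 = (a.(b.0)\{a})\{a} | (no moves)
Q's transition system — 2 states:
  n0 = rec X. a.(a.(b.0)\{a})\{a} + b.X | ··a··> n1, ··b··> n0
  n1 = (a.(b.0)\{a})\{a} | (no moves)
Partition-refinement fixed point:
  B0 = {m0, n0}
  B1 = {m1, n1}
m0 ∈ B0, n0 ∈ B0 → same block

YES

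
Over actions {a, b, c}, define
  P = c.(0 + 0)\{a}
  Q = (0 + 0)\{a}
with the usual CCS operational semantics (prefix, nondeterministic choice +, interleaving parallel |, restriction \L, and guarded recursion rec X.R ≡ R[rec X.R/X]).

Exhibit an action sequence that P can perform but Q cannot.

Reachable graph of P (2 states):
  u0 = c.(0 + 0)\{a} ⊢ ··c··> u1
  u1 = (0 + 0)\{a} ⊢ (no moves)
Reachable graph of Q (1 states):
  v0 = (0 + 0)\{a} ⊢ (no moves)
Executing c from P (initial set {u0}):
  after c @ step 1: {u1}
  — P admits the full trace.
Executing c from Q (initial set {v0}):
  after c @ step 1: no successor for Q

c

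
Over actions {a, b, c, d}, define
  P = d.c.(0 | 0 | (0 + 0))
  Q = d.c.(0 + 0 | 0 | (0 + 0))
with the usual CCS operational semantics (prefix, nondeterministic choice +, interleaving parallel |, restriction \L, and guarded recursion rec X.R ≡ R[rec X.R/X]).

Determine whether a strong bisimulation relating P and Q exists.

P ~ Q

Reachable graph of P (3 states):
  p0 = d.c.(0 | 0 | (0 + 0)) :: =d=> p1
  p1 = c.(0 | 0 | (0 + 0)) :: =c=> p2
  p2 = 0 | 0 | (0 + 0) :: deadlocked
Reachable graph of Q (3 states):
  q0 = d.c.(0 + 0 | 0 | (0 + 0)) :: =d=> q1
  q1 = c.(0 + 0 | 0 | (0 + 0)) :: =c=> q2
  q2 = 0 + 0 | 0 | (0 + 0) :: deadlocked
Bisimilarity quotient blocks:
  B0 = {p0, q0}
  B1 = {p1, q1}
  B2 = {p2, q2}
p0 ∈ B0, q0 ∈ B0 → same block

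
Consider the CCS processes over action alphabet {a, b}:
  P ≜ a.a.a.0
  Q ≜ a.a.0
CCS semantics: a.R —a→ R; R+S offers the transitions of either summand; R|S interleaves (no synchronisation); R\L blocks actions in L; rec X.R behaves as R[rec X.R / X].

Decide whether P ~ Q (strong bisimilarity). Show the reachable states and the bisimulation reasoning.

Reachable graph of P (4 states):
  m0 = a.a.a.0 ⊢ —a→ m1
  m1 = a.a.0 ⊢ —a→ m2
  m2 = a.0 ⊢ —a→ m3
  m3 = 0 ⊢ deadlocked
Reachable graph of Q (3 states):
  n0 = a.a.0 ⊢ —a→ n1
  n1 = a.0 ⊢ —a→ n2
  n2 = 0 ⊢ deadlocked
Coarsest stable partition (strong bisimilarity classes):
  B0 = {m0}
  B1 = {m1, n0}
  B2 = {m2, n1}
  B3 = {m3, n2}
m0 ∈ B0, n0 ∈ B1 → different blocks

NO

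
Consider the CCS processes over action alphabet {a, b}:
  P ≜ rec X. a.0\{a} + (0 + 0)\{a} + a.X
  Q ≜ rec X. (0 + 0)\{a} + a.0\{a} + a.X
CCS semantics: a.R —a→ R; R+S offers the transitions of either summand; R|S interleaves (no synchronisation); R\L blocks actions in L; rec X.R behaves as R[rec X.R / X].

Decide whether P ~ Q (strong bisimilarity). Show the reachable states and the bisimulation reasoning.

Reachable graph of P (2 states):
  s0 = rec X. a.0\{a} + (0 + 0)\{a} + a.X :: =a=> s0, =a=> s1
  s1 = 0\{a} :: ∅
Reachable graph of Q (2 states):
  t0 = rec X. (0 + 0)\{a} + a.0\{a} + a.X :: =a=> t0, =a=> t1
  t1 = 0\{a} :: ∅
Partition-refinement fixed point:
  B0 = {s0, t0}
  B1 = {s1, t1}
s0 ∈ B0, t0 ∈ B0 → same block

YES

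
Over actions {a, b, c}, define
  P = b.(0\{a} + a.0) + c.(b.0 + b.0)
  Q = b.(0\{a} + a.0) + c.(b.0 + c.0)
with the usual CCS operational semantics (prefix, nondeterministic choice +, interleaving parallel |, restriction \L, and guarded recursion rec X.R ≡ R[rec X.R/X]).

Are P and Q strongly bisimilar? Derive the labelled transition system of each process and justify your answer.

P ≁ Q

P's transition system — 4 states:
  p0 = b.(0\{a} + a.0) + c.(b.0 + b.0) has moves —b→ p1, —c→ p2
  p1 = 0\{a} + a.0 has moves —a→ p3
  p2 = b.0 + b.0 has moves —b→ p3
  p3 = 0 has moves (no moves)
Q's transition system — 4 states:
  q0 = b.(0\{a} + a.0) + c.(b.0 + c.0) has moves —b→ q1, —c→ q2
  q1 = 0\{a} + a.0 has moves —a→ q3
  q2 = b.0 + c.0 has moves —b→ q3, —c→ q3
  q3 = 0 has moves (no moves)
Partition-refinement fixed point:
  B0 = {p0}
  B1 = {p1, q1}
  B2 = {p3, q3}
  B3 = {p2}
  B4 = {q0}
  B5 = {q2}
p0 ∈ B0, q0 ∈ B4 → different blocks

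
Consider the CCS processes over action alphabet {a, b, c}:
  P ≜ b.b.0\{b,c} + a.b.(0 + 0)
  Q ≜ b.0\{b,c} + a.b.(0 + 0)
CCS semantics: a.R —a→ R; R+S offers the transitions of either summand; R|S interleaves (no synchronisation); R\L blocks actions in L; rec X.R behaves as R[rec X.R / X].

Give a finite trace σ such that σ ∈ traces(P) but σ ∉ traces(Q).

Reachable graph of P (5 states):
  p0 = b.b.0\{b,c} + a.b.(0 + 0) has moves ··a··> p1, ··b··> p2
  p1 = b.(0 + 0) has moves ··b··> p3
  p2 = b.0\{b,c} has moves ··b··> p4
  p3 = 0 + 0 has moves ∅
  p4 = 0\{b,c} has moves ∅
Reachable graph of Q (4 states):
  q0 = b.0\{b,c} + a.b.(0 + 0) has moves ··a··> q1, ··b··> q2
  q1 = b.(0 + 0) has moves ··b··> q3
  q2 = 0\{b,c} has moves ∅
  q3 = 0 + 0 has moves ∅
Executing bb from P (initial set {p0}):
  step 1 (b): {p2}
  step 2 (b): {p4}
  — P admits the full trace.
Executing bb from Q (initial set {q0}):
  step 1 (b): {q2}
  step 2 (b): no successor for Q

bb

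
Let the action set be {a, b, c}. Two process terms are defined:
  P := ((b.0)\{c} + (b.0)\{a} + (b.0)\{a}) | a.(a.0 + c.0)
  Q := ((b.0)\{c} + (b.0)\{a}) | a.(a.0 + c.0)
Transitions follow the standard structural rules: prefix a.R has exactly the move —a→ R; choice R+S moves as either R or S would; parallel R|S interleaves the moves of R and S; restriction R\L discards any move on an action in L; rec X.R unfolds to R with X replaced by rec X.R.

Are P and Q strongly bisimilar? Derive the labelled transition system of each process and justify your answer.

P's transition system — 9 states:
  m0 = ((b.0)\{c} + (b.0)\{a} + (b.0)\{a}) | a.(a.0 + c.0) has moves ··a··> m1, ··b··> m2, ··b··> m3
  m1 = ((b.0)\{c} + (b.0)\{a} + (b.0)\{a}) | (a.0 + c.0) has moves ··a··> m4, ··b··> m5, ··b··> m6, ··c··> m4
  m2 = 0\{a} | a.(a.0 + c.0) has moves ··a··> m5
  m3 = 0\{c} | a.(a.0 + c.0) has moves ··a··> m6
  m4 = ((b.0)\{c} + (b.0)\{a} + (b.0)\{a}) | 0 has moves ··b··> m7, ··b··> m8
  m5 = 0\{a} | (a.0 + c.0) has moves ··a··> m7, ··c··> m7
  m6 = 0\{c} | (a.0 + c.0) has moves ··a··> m8, ··c··> m8
  m7 = 0\{a} | 0 has moves ∅
  m8 = 0\{c} | 0 has moves ∅
Q's transition system — 9 states:
  n0 = ((b.0)\{c} + (b.0)\{a}) | a.(a.0 + c.0) has moves ··a··> n1, ··b··> n2, ··b··> n3
  n1 = ((b.0)\{c} + (b.0)\{a}) | (a.0 + c.0) has moves ··a··> n4, ··b··> n5, ··b··> n6, ··c··> n4
  n2 = 0\{a} | a.(a.0 + c.0) has moves ··a··> n5
  n3 = 0\{c} | a.(a.0 + c.0) has moves ··a··> n6
  n4 = ((b.0)\{c} + (b.0)\{a}) | 0 has moves ··b··> n7, ··b··> n8
  n5 = 0\{a} | (a.0 + c.0) has moves ··a··> n7, ··c··> n7
  n6 = 0\{c} | (a.0 + c.0) has moves ··a··> n8, ··c··> n8
  n7 = 0\{a} | 0 has moves ∅
  n8 = 0\{c} | 0 has moves ∅
Coarsest stable partition (strong bisimilarity classes):
  B0 = {m0, n0}
  B1 = {m2, m3, n2, n3}
  B2 = {m5, m6, n5, n6}
  B3 = {m7, m8, n7, n8}
  B4 = {m1, n1}
  B5 = {m4, n4}
m0 ∈ B0, n0 ∈ B0 → same block

bisimilar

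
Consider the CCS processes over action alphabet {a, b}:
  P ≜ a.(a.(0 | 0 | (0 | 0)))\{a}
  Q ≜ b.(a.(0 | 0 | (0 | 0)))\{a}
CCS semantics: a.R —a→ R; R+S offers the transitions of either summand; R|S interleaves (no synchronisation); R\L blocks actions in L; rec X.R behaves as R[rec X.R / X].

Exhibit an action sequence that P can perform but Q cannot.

a

P's transition system — 2 states:
  s0 = a.(a.(0 | 0 | (0 | 0)))\{a} has moves ··a··> s1
  s1 = (a.(0 | 0 | (0 | 0)))\{a} has moves ∅
Q's transition system — 2 states:
  t0 = b.(a.(0 | 0 | (0 | 0)))\{a} has moves ··b··> t1
  t1 = (a.(0 | 0 | (0 | 0)))\{a} has moves ∅
Run σ = ⟨a⟩ on P: start {s0}
  [1] a ⇒ {s1}
  ✓ P
Run σ = ⟨a⟩ on Q: start {t0}
  [1] a ⇒ ∅ (Q stuck)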